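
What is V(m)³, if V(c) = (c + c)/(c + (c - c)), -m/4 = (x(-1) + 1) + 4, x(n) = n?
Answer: 8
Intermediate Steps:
m = -16 (m = -4*((-1 + 1) + 4) = -4*(0 + 4) = -4*4 = -16)
V(c) = 2 (V(c) = (2*c)/(c + 0) = (2*c)/c = 2)
V(m)³ = 2³ = 8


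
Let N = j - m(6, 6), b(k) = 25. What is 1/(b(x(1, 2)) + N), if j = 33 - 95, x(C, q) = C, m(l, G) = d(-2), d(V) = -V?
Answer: -1/39 ≈ -0.025641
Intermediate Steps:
m(l, G) = 2 (m(l, G) = -1*(-2) = 2)
j = -62
N = -64 (N = -62 - 1*2 = -62 - 2 = -64)
1/(b(x(1, 2)) + N) = 1/(25 - 64) = 1/(-39) = -1/39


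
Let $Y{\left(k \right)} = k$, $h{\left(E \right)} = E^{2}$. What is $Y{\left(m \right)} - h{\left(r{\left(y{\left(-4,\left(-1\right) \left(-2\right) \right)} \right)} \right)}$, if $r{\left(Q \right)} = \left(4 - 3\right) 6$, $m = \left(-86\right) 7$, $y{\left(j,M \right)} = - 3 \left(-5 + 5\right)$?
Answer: $-638$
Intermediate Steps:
$y{\left(j,M \right)} = 0$ ($y{\left(j,M \right)} = \left(-3\right) 0 = 0$)
$m = -602$
$r{\left(Q \right)} = 6$ ($r{\left(Q \right)} = 1 \cdot 6 = 6$)
$Y{\left(m \right)} - h{\left(r{\left(y{\left(-4,\left(-1\right) \left(-2\right) \right)} \right)} \right)} = -602 - 6^{2} = -602 - 36 = -638$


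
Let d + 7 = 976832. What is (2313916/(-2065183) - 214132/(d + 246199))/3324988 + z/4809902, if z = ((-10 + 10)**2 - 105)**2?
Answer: 11571732456109665064515/5049284528968365704708624 ≈ 0.0022918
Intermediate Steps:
d = 976825 (d = -7 + 976832 = 976825)
z = 11025 (z = (0**2 - 105)**2 = (0 - 105)**2 = (-105)**2 = 11025)
(2313916/(-2065183) - 214132/(d + 246199))/3324988 + z/4809902 = (2313916/(-2065183) - 214132/(976825 + 246199))/3324988 + 11025/4809902 = (2313916*(-1/2065183) - 214132/1223024)*(1/3324988) + 11025*(1/4809902) = (-2313916/2065183 - 214132*1/1223024)*(1/3324988) + 11025/4809902 = (-2313916/2065183 - 53533/305756)*(1/3324988) + 11025/4809902 = -818049142035/631442093348*1/3324988 + 11025/4809902 = -818049142035/2099537383076979824 + 11025/4809902 = 11571732456109665064515/5049284528968365704708624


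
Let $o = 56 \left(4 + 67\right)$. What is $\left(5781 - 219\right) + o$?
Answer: $9538$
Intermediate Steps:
$o = 3976$ ($o = 56 \cdot 71 = 3976$)
$\left(5781 - 219\right) + o = \left(5781 - 219\right) + 3976 = 5562 + 3976 = 9538$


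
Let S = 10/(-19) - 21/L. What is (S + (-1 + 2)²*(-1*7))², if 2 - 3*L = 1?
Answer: 1795600/361 ≈ 4974.0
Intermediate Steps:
L = ⅓ (L = ⅔ - ⅓*1 = ⅔ - ⅓ = ⅓ ≈ 0.33333)
S = -1207/19 (S = 10/(-19) - 21/⅓ = 10*(-1/19) - 21*3 = -10/19 - 63 = -1207/19 ≈ -63.526)
(S + (-1 + 2)²*(-1*7))² = (-1207/19 + (-1 + 2)²*(-1*7))² = (-1207/19 + 1²*(-7))² = (-1207/19 + 1*(-7))² = (-1207/19 - 7)² = (-1340/19)² = 1795600/361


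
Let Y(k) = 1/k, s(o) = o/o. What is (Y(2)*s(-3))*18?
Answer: 9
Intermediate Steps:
s(o) = 1
(Y(2)*s(-3))*18 = (1/2)*18 = 9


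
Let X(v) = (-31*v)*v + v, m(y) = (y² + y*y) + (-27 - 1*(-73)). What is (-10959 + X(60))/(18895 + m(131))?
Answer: -122499/53263 ≈ -2.2999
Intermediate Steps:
m(y) = 46 + 2*y² (m(y) = (y² + y²) + (-27 + 73) = 2*y² + 46 = 46 + 2*y²)
X(v) = v - 31*v² (X(v) = -31*v² + v = v - 31*v²)
(-10959 + X(60))/(18895 + m(131)) = (-10959 + 60*(1 - 31*60))/(18895 + (46 + 2*131²)) = (-10959 + 60*(1 - 1860))/(18895 + (46 + 2*17161)) = (-10959 + 60*(-1859))/(18895 + (46 + 34322)) = (-10959 - 111540)/(18895 + 34368) = -122499/53263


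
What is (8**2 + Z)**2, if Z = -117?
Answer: 2809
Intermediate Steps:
(8**2 + Z)**2 = (8**2 - 117)**2 = (64 - 117)**2 = (-53)**2 = 2809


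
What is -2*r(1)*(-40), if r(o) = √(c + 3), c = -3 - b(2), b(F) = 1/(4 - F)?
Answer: 40*I*√2 ≈ 56.569*I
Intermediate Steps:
c = -7/2 (c = -3 - (-1)/(-4 + 2) = -3 - (-1)/(-2) = -3 - (-1)*(-1)/2 = -3 - 1*½ = -3 - ½ = -7/2 ≈ -3.5000)
r(o) = I*√2/2 (r(o) = √(-7/2 + 3) = √(-½) = I*√2/2)
-2*r(1)*(-40) = -I*√2*(-40) = 40*I*√2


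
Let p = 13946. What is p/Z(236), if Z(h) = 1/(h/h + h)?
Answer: 3305202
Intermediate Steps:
Z(h) = 1/(1 + h)
p/Z(236) = 13946/(1/(1 + 236)) = 13946/(1/237) = 13946*237 = 3305202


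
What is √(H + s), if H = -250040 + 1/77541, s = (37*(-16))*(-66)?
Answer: I*√1268467606199667/77541 ≈ 459.31*I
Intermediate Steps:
s = 39072 (s = -592*(-66) = 39072)
H = -19388351639/77541 (H = -250040 + 1/77541 = -19388351639/77541 ≈ -2.5004e+5)
√(H + s) = √(-19388351639/77541 + 39072) = √(-16358669687/77541) = I*√1268467606199667/77541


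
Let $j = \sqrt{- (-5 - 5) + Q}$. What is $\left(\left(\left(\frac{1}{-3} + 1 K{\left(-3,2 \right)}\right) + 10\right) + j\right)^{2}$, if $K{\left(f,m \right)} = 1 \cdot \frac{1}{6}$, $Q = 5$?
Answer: $\frac{4021}{36} + \frac{59 \sqrt{15}}{3} \approx 187.86$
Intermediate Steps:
$K{\left(f,m \right)} = \frac{1}{6}$ ($K{\left(f,m \right)} = 1 \cdot \frac{1}{6} = \frac{1}{6}$)
$j = \sqrt{15}$ ($j = \sqrt{- (-5 - 5) + 5} = \sqrt{\left(-1\right) \left(-10\right) + 5} = \sqrt{10 + 5} = \sqrt{15} \approx 3.873$)
$\left(\left(\left(\frac{1}{-3} + 1 K{\left(-3,2 \right)}\right) + 10\right) + j\right)^{2} = \left(\left(\left(\frac{1}{-3} + 1 \cdot \frac{1}{6}\right) + 10\right) + \sqrt{15}\right)^{2} = \left(\left(\left(- \frac{1}{3} + \frac{1}{6}\right) + 10\right) + \sqrt{15}\right)^{2} = \left(\left(- \frac{1}{6} + 10\right) + \sqrt{15}\right)^{2} = \left(\frac{59}{6} + \sqrt{15}\right)^{2}$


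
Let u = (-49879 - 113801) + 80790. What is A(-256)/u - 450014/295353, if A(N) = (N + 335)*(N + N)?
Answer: -156513718/151122285 ≈ -1.0357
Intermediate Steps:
u = -82890 (u = -163680 + 80790 = -82890)
A(N) = 2*N*(335 + N) (A(N) = (335 + N)*(2*N) = 2*N*(335 + N))
A(-256)/u - 450014/295353 = (2*(-256)*(335 - 256))/(-82890) - 450014/295353 = (2*(-256)*79)*(-1/82890) - 450014*1/295353 = -40448*(-1/82890) - 450014/295353 = 20224/41445 - 450014/295353 = -156513718/151122285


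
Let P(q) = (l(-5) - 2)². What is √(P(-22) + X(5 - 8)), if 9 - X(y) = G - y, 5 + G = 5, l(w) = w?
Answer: √55 ≈ 7.4162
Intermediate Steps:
G = 0 (G = -5 + 5 = 0)
P(q) = 49 (P(q) = (-5 - 2)² = (-7)² = 49)
X(y) = 9 + y (X(y) = 9 - (0 - y) = 9 - (-1)*y = 9 + y)
√(P(-22) + X(5 - 8)) = √(49 + (9 + (5 - 8))) = √(49 + (9 - 3)) = √(49 + 6) = √55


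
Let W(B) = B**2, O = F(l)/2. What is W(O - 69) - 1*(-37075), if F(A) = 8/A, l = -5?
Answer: 1048676/25 ≈ 41947.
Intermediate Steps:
O = -4/5 (O = (8/(-5))/2 = (8*(-1/5))*(1/2) = -8/5*1/2 = -4/5 ≈ -0.80000)
W(O - 69) - 1*(-37075) = (-4/5 - 69)**2 - 1*(-37075) = (-349/5)**2 + 37075 = 121801/25 + 37075 = 1048676/25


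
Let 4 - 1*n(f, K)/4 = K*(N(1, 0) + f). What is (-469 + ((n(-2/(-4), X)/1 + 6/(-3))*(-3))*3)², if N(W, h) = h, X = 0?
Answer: 354025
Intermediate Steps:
n(f, K) = 16 - 4*K*f (n(f, K) = 16 - 4*K*(0 + f) = 16 - 4*K*f)
(-469 + ((n(-2/(-4), X)/1 + 6/(-3))*(-3))*3)² = (-469 + (((16 - 4*0*(-2/(-4)))/1 + 6/(-3))*(-3))*3)² = (-469 + (((16 - 4*0*(-2*(-¼)))*1 + 6*(-⅓))*(-3))*3)² = (-469 + (((16 - 4*0*½)*1 - 2)*(-3))*3)² = (-469 + (((16 + 0)*1 - 2)*(-3))*3)² = (-469 + ((16*1 - 2)*(-3))*3)² = (-469 + ((16 - 2)*(-3))*3)² = (-469 + (14*(-3))*3)² = (-469 - 42*3)² = (-469 - 126)² = (-595)² = 354025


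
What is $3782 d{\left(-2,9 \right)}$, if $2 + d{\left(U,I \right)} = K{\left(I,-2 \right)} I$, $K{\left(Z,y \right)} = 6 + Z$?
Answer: $503006$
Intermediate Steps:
$d{\left(U,I \right)} = -2 + I \left(6 + I\right)$ ($d{\left(U,I \right)} = -2 + \left(6 + I\right) I = -2 + I \left(6 + I\right)$)
$3782 d{\left(-2,9 \right)} = 3782 \left(-2 + 9 \left(6 + 9\right)\right) = 3782 \left(-2 + 9 \cdot 15\right) = 3782 \left(-2 + 135\right) = 3782 \cdot 133 = 503006$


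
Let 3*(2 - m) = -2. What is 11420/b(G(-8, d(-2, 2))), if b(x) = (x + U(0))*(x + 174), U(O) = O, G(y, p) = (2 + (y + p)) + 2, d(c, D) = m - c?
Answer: 25695/262 ≈ 98.073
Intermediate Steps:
m = 8/3 (m = 2 - 1/3*(-2) = 2 + 2/3 = 8/3 ≈ 2.6667)
d(c, D) = 8/3 - c
G(y, p) = 4 + p + y (G(y, p) = (2 + (p + y)) + 2 = (2 + p + y) + 2 = 4 + p + y)
b(x) = x*(174 + x) (b(x) = (x + 0)*(x + 174) = x*(174 + x))
11420/b(G(-8, d(-2, 2))) = 11420/(((4 + (8/3 - 1*(-2)) - 8)*(174 + (4 + (8/3 - 1*(-2)) - 8)))) = 11420/(((4 + (8/3 + 2) - 8)*(174 + (4 + (8/3 + 2) - 8)))) = 11420/(((4 + 14/3 - 8)*(174 + (4 + 14/3 - 8)))) = 11420/((2*(174 + 2/3)/3)) = 11420/(((2/3)*(524/3))) = 11420/(1048/9) = 11420*(9/1048) = 25695/262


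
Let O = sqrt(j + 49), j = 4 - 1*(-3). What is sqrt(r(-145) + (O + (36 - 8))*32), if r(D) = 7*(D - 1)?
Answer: sqrt(-126 + 64*sqrt(14)) ≈ 10.652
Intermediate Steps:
j = 7 (j = 4 + 3 = 7)
r(D) = -7 + 7*D (r(D) = 7*(-1 + D) = -7 + 7*D)
O = 2*sqrt(14) (O = sqrt(7 + 49) = sqrt(56) = 2*sqrt(14) ≈ 7.4833)
sqrt(r(-145) + (O + (36 - 8))*32) = sqrt((-7 + 7*(-145)) + (2*sqrt(14) + (36 - 8))*32) = sqrt((-7 - 1015) + (2*sqrt(14) + 28)*32) = sqrt(-1022 + (28 + 2*sqrt(14))*32) = sqrt(-1022 + (896 + 64*sqrt(14))) = sqrt(-126 + 64*sqrt(14))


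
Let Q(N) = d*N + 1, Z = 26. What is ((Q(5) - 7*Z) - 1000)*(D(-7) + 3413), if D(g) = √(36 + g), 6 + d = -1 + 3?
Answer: -4099013 - 1201*√29 ≈ -4.1055e+6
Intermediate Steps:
d = -4 (d = -6 + (-1 + 3) = -6 + 2 = -4)
Q(N) = 1 - 4*N (Q(N) = -4*N + 1 = 1 - 4*N)
((Q(5) - 7*Z) - 1000)*(D(-7) + 3413) = (((1 - 4*5) - 7*26) - 1000)*(√(36 - 7) + 3413) = (((1 - 20) - 182) - 1000)*(√29 + 3413) = ((-19 - 182) - 1000)*(3413 + √29) = (-201 - 1000)*(3413 + √29) = -1201*(3413 + √29) = -4099013 - 1201*√29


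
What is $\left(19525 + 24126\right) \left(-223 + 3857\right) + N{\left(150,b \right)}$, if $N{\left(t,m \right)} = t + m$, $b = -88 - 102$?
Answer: $158627694$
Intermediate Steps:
$b = -190$ ($b = -88 - 102 = -190$)
$N{\left(t,m \right)} = m + t$
$\left(19525 + 24126\right) \left(-223 + 3857\right) + N{\left(150,b \right)} = \left(19525 + 24126\right) \left(-223 + 3857\right) + \left(-190 + 150\right) = 43651 \cdot 3634 - 40 = 158627734 - 40 = 158627694$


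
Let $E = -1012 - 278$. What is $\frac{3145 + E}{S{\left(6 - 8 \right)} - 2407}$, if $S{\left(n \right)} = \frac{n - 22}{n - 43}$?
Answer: $- \frac{27825}{36097} \approx -0.77084$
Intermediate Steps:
$E = -1290$ ($E = -1012 - 278 = -1290$)
$S{\left(n \right)} = \frac{-22 + n}{-43 + n}$
$\frac{3145 + E}{S{\left(6 - 8 \right)} - 2407} = \frac{3145 - 1290}{\frac{-22 + \left(6 - 8\right)}{-43 + \left(6 - 8\right)} - 2407} = \frac{1855}{\frac{-22 - 2}{-43 - 2} - 2407} = \frac{1855}{\frac{1}{-45} \left(-24\right) - 2407} = \frac{1855}{\left(- \frac{1}{45}\right) \left(-24\right) - 2407} = \frac{1855}{\frac{8}{15} - 2407} = \frac{1855}{- \frac{36097}{15}} = 1855 \left(- \frac{15}{36097}\right) = - \frac{27825}{36097}$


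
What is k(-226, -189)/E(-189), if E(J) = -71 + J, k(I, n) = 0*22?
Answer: 0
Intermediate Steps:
k(I, n) = 0
k(-226, -189)/E(-189) = 0/(-71 - 189) = 0/(-260) = 0*(-1/260) = 0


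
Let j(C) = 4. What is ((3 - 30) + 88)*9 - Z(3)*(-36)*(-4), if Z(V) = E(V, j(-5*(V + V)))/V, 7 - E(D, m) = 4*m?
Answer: 981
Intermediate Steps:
E(D, m) = 7 - 4*m
Z(V) = -9/V (Z(V) = (7 - 4*4)/V = (7 - 16)/V = -9/V)
((3 - 30) + 88)*9 - Z(3)*(-36)*(-4) = ((3 - 30) + 88)*9 - -9/3*(-36)*(-4) = (-27 + 88)*9 - -9*⅓*(-36)*(-4) = 61*9 - (-3*(-36))*(-4) = 549 - 108*(-4) = 549 - 1*(-432) = 549 + 432 = 981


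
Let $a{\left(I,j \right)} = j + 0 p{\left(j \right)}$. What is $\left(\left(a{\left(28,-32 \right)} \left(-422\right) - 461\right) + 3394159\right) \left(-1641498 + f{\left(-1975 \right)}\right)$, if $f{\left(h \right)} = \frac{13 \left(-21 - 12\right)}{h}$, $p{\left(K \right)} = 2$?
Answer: $- \frac{11046006193787442}{1975} \approx -5.5929 \cdot 10^{12}$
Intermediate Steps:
$a{\left(I,j \right)} = j$ ($a{\left(I,j \right)} = j + 0 \cdot 2 = j + 0 = j$)
$f{\left(h \right)} = - \frac{429}{h}$ ($f{\left(h \right)} = \frac{13 \left(-33\right)}{h} = - \frac{429}{h}$)
$\left(\left(a{\left(28,-32 \right)} \left(-422\right) - 461\right) + 3394159\right) \left(-1641498 + f{\left(-1975 \right)}\right) = \left(\left(\left(-32\right) \left(-422\right) - 461\right) + 3394159\right) \left(-1641498 - \frac{429}{-1975}\right) = \left(\left(13504 - 461\right) + 3394159\right) \left(-1641498 - - \frac{429}{1975}\right) = \left(13043 + 3394159\right) \left(-1641498 + \frac{429}{1975}\right) = 3407202 \left(- \frac{3241958121}{1975}\right) = - \frac{11046006193787442}{1975}$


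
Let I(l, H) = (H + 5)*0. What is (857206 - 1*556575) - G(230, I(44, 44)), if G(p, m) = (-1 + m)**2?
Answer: 300630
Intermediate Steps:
I(l, H) = 0 (I(l, H) = (5 + H)*0 = 0)
(857206 - 1*556575) - G(230, I(44, 44)) = (857206 - 1*556575) - (-1 + 0)**2 = (857206 - 556575) - 1*(-1)**2 = 300631 - 1*1 = 300631 - 1 = 300630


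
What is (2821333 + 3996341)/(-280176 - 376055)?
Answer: -6817674/656231 ≈ -10.389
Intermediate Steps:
(2821333 + 3996341)/(-280176 - 376055) = 6817674/(-656231) = 6817674*(-1/656231) = -6817674/656231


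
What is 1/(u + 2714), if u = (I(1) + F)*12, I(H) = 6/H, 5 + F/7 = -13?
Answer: 1/1274 ≈ 0.00078493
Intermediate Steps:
F = -126 (F = -35 + 7*(-13) = -35 - 91 = -126)
u = -1440 (u = (6/1 - 126)*12 = (6*1 - 126)*12 = (6 - 126)*12 = -120*12 = -1440)
1/(u + 2714) = 1/(-1440 + 2714) = 1/1274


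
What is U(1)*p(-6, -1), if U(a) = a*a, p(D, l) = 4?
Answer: 4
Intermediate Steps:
U(a) = a²
U(1)*p(-6, -1) = 1²*4 = 1*4 = 4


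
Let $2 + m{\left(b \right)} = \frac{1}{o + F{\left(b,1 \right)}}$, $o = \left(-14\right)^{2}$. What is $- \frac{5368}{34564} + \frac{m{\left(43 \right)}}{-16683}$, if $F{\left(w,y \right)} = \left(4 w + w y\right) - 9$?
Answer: $- \frac{8993272849}{57951436806} \approx -0.15519$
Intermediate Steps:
$F{\left(w,y \right)} = -9 + 4 w + w y$
$o = 196$
$m{\left(b \right)} = -2 + \frac{1}{187 + 5 b}$ ($m{\left(b \right)} = -2 + \frac{1}{196 + \left(-9 + 4 b + b 1\right)} = -2 + \frac{1}{196 + \left(-9 + 4 b + b\right)} = -2 + \frac{1}{196 + \left(-9 + 5 b\right)} = -2 + \frac{1}{187 + 5 b}$)
$- \frac{5368}{34564} + \frac{m{\left(43 \right)}}{-16683} = - \frac{5368}{34564} + \frac{\frac{1}{187 + 5 \cdot 43} \left(-373 - 430\right)}{-16683} = \left(-5368\right) \frac{1}{34564} + \frac{-373 - 430}{187 + 215} \left(- \frac{1}{16683}\right) = - \frac{1342}{8641} + \frac{1}{402} \left(-803\right) \left(- \frac{1}{16683}\right) = - \frac{1342}{8641} - - \frac{803}{6706566} = - \frac{1342}{8641} + \frac{803}{6706566} = - \frac{8993272849}{57951436806}$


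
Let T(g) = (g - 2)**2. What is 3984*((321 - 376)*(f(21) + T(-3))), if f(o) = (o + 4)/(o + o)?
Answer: -39259000/7 ≈ -5.6084e+6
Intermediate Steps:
T(g) = (-2 + g)**2
f(o) = (4 + o)/(2*o) (f(o) = (4 + o)/((2*o)) = (4 + o)*(1/(2*o)) = (4 + o)/(2*o))
3984*((321 - 376)*(f(21) + T(-3))) = 3984*((321 - 376)*((1/2)*(4 + 21)/21 + (-2 - 3)**2)) = 3984*(-55*((1/2)*(1/21)*25 + (-5)**2)) = 3984*(-55*(25/42 + 25)) = 3984*(-55*1075/42) = 3984*(-59125/42) = -39259000/7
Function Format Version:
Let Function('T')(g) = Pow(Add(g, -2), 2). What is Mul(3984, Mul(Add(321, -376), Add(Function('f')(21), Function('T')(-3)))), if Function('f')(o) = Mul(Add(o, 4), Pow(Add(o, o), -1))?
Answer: Rational(-39259000, 7) ≈ -5.6084e+6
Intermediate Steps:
Function('T')(g) = Pow(Add(-2, g), 2)
Function('f')(o) = Mul(Rational(1, 2), Pow(o, -1), Add(4, o)) (Function('f')(o) = Mul(Add(4, o), Pow(Mul(2, o), -1)) = Mul(Add(4, o), Mul(Rational(1, 2), Pow(o, -1))) = Mul(Rational(1, 2), Pow(o, -1), Add(4, o)))
Mul(3984, Mul(Add(321, -376), Add(Function('f')(21), Function('T')(-3)))) = Mul(3984, Mul(Add(321, -376), Add(Mul(Rational(1, 2), Pow(21, -1), Add(4, 21)), Pow(Add(-2, -3), 2)))) = Mul(3984, Mul(-55, Add(Mul(Rational(1, 2), Rational(1, 21), 25), Pow(-5, 2)))) = Mul(3984, Mul(-55, Add(Rational(25, 42), 25))) = Mul(3984, Mul(-55, Rational(1075, 42))) = Mul(3984, Rational(-59125, 42)) = Rational(-39259000, 7)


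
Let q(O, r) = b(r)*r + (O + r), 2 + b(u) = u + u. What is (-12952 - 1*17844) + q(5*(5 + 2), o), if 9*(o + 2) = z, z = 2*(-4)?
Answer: -2490055/81 ≈ -30741.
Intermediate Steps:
z = -8
b(u) = -2 + 2*u (b(u) = -2 + (u + u) = -2 + 2*u)
o = -26/9 (o = -2 + (⅑)*(-8) = -2 - 8/9 = -26/9 ≈ -2.8889)
q(O, r) = O + r + r*(-2 + 2*r) (q(O, r) = (-2 + 2*r)*r + (O + r) = r*(-2 + 2*r) + (O + r) = O + r + r*(-2 + 2*r))
(-12952 - 1*17844) + q(5*(5 + 2), o) = (-12952 - 1*17844) + (5*(5 + 2) - 1*(-26/9) + 2*(-26/9)²) = (-12952 - 17844) + (5*7 + 26/9 + 2*(676/81)) = -30796 + (35 + 26/9 + 1352/81) = -30796 + 4421/81 = -2490055/81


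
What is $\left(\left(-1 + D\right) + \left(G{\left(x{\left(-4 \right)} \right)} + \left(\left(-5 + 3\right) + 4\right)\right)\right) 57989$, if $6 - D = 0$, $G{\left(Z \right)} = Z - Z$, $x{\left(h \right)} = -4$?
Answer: $405923$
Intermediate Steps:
$G{\left(Z \right)} = 0$
$D = 6$ ($D = 6 - 0 = 6 + 0 = 6$)
$\left(\left(-1 + D\right) + \left(G{\left(x{\left(-4 \right)} \right)} + \left(\left(-5 + 3\right) + 4\right)\right)\right) 57989 = \left(\left(-1 + 6\right) + \left(0 + \left(\left(-5 + 3\right) + 4\right)\right)\right) 57989 = \left(5 + \left(0 + \left(-2 + 4\right)\right)\right) 57989 = \left(5 + \left(0 + 2\right)\right) 57989 = \left(5 + 2\right) 57989 = 7 \cdot 57989 = 405923$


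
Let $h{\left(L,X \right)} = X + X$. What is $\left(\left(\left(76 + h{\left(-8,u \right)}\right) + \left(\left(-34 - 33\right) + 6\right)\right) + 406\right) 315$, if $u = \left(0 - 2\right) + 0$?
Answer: $131355$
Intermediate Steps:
$u = -2$ ($u = -2 + 0 = -2$)
$h{\left(L,X \right)} = 2 X$
$\left(\left(\left(76 + h{\left(-8,u \right)}\right) + \left(\left(-34 - 33\right) + 6\right)\right) + 406\right) 315 = \left(\left(\left(76 + 2 \left(-2\right)\right) + \left(\left(-34 - 33\right) + 6\right)\right) + 406\right) 315 = \left(\left(\left(76 - 4\right) + \left(-67 + 6\right)\right) + 406\right) 315 = \left(\left(72 - 61\right) + 406\right) 315 = \left(11 + 406\right) 315 = 417 \cdot 315 = 131355$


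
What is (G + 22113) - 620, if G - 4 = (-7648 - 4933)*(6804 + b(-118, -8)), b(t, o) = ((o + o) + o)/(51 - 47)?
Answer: -85504141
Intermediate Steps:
b(t, o) = 3*o/4 (b(t, o) = (2*o + o)/4 = (3*o)*(1/4) = 3*o/4)
G = -85525634 (G = 4 + (-7648 - 4933)*(6804 + (3/4)*(-8)) = 4 - 12581*(6804 - 6) = 4 - 12581*6798 = 4 - 85525638 = -85525634)
(G + 22113) - 620 = (-85525634 + 22113) - 620 = -85503521 - 620 = -85504141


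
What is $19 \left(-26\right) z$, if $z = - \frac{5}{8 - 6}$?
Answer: $1235$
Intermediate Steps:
$z = - \frac{5}{2}$ ($z = - \frac{5}{8 - 6} = - \frac{5}{2} \approx -2.5$)
$19 \left(-26\right) z = 19 \left(-26\right) \left(- \frac{5}{2}\right) = \left(-494\right) \left(- \frac{5}{2}\right) = 1235$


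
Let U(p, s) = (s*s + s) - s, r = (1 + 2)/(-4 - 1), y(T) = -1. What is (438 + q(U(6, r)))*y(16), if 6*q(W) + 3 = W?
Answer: -10939/25 ≈ -437.56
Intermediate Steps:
r = -⅗ (r = 3/(-5) = 3*(-⅕) = -⅗ ≈ -0.60000)
U(p, s) = s² (U(p, s) = (s² + s) - s = (s + s²) - s = s²)
q(W) = -½ + W/6
(438 + q(U(6, r)))*y(16) = (438 + (-½ + (-⅗)²/6))*(-1) = (438 + (-½ + (⅙)*(9/25)))*(-1) = (438 + (-½ + 3/50))*(-1) = (438 - 11/25)*(-1) = (10939/25)*(-1) = -10939/25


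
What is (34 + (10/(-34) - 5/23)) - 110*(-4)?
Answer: 185134/391 ≈ 473.49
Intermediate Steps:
(34 + (10/(-34) - 5/23)) - 110*(-4) = (34 + (10*(-1/34) - 5*1/23)) + 440 = (34 + (-5/17 - 5/23)) + 440 = (34 - 200/391) + 440 = 13094/391 + 440 = 185134/391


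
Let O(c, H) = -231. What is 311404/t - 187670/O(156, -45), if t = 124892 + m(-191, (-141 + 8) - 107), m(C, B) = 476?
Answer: 842848103/1034286 ≈ 814.91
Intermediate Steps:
t = 125368 (t = 124892 + 476 = 125368)
311404/t - 187670/O(156, -45) = 311404/125368 - 187670/(-231) = 311404*(1/125368) - 187670*(-1/231) = 77851/31342 + 26810/33 = 842848103/1034286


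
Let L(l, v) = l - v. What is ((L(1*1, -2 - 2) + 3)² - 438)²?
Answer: 139876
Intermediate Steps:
((L(1*1, -2 - 2) + 3)² - 438)² = (((1*1 - (-2 - 2)) + 3)² - 438)² = (((1 - 1*(-4)) + 3)² - 438)² = (((1 + 4) + 3)² - 438)² = ((5 + 3)² - 438)² = (8² - 438)² = (64 - 438)² = (-374)² = 139876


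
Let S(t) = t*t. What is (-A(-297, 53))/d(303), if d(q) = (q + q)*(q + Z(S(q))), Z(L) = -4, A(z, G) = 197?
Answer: -197/181194 ≈ -0.0010872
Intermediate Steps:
S(t) = t²
d(q) = 2*q*(-4 + q) (d(q) = (q + q)*(q - 4) = (2*q)*(-4 + q) = 2*q*(-4 + q))
(-A(-297, 53))/d(303) = (-1*197)/((2*303*(-4 + 303))) = -197/(2*303*299) = -197/181194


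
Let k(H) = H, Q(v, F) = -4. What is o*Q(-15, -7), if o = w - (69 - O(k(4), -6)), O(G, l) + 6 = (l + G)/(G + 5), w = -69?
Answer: 5192/9 ≈ 576.89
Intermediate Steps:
O(G, l) = -6 + (G + l)/(5 + G) (O(G, l) = -6 + (l + G)/(G + 5) = -6 + (G + l)/(5 + G))
o = -1298/9 (o = -69 - (69 - (-30 - 6 - 5*4)/(5 + 4)) = -69 - (69 - (-30 - 6 - 20)/9) = -69 - (69 - (-56)/9) = -69 - (69 - 1*(-56/9)) = -69 - (69 + 56/9) = -69 - 1*677/9 = -69 - 677/9 = -1298/9 ≈ -144.22)
o*Q(-15, -7) = -1298/9*(-4) = 5192/9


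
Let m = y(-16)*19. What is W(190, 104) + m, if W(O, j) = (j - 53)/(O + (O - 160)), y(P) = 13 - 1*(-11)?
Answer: 100371/220 ≈ 456.23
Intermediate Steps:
y(P) = 24 (y(P) = 13 + 11 = 24)
W(O, j) = (-53 + j)/(-160 + 2*O) (W(O, j) = (-53 + j)/(O + (-160 + O)) = (-53 + j)/(-160 + 2*O))
m = 456 (m = 24*19 = 456)
W(190, 104) + m = (-53 + 104)/(2*(-80 + 190)) + 456 = (½)*51/110 + 456 = (½)*(1/110)*51 + 456 = 51/220 + 456 = 100371/220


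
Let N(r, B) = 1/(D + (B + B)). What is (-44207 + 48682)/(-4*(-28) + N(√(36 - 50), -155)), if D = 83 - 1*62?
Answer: 1293275/32367 ≈ 39.957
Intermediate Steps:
D = 21 (D = 83 - 62 = 21)
N(r, B) = 1/(21 + 2*B) (N(r, B) = 1/(21 + (B + B)) = 1/(21 + 2*B))
(-44207 + 48682)/(-4*(-28) + N(√(36 - 50), -155)) = (-44207 + 48682)/(-4*(-28) + 1/(21 + 2*(-155))) = 4475/(112 + 1/(21 - 310)) = 4475/(112 + 1/(-289)) = 4475/(112 - 1/289) = 4475/(32367/289) = 4475*(289/32367) = 1293275/32367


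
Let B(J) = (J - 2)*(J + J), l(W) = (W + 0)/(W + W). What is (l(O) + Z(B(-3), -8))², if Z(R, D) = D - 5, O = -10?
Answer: 625/4 ≈ 156.25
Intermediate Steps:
l(W) = ½ (l(W) = W/((2*W)) = W*(1/(2*W)) = ½)
B(J) = 2*J*(-2 + J) (B(J) = (-2 + J)*(2*J) = 2*J*(-2 + J))
Z(R, D) = -5 + D
(l(O) + Z(B(-3), -8))² = (½ + (-5 - 8))² = (½ - 13)² = (-25/2)² = 625/4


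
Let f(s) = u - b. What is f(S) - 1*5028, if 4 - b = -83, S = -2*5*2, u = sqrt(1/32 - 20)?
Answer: -5115 + 3*I*sqrt(142)/8 ≈ -5115.0 + 4.4686*I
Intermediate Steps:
u = 3*I*sqrt(142)/8 (u = sqrt(1/32 - 20) = sqrt(-639/32) = 3*I*sqrt(142)/8 ≈ 4.4686*I)
S = -20 (S = -10*2 = -20)
b = 87 (b = 4 - 1*(-83) = 4 + 83 = 87)
f(s) = -87 + 3*I*sqrt(142)/8 (f(s) = 3*I*sqrt(142)/8 - 1*87 = 3*I*sqrt(142)/8 - 87 = -87 + 3*I*sqrt(142)/8)
f(S) - 1*5028 = (-87 + 3*I*sqrt(142)/8) - 1*5028 = (-87 + 3*I*sqrt(142)/8) - 5028 = -5115 + 3*I*sqrt(142)/8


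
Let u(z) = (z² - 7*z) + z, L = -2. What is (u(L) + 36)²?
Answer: 2704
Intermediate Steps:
u(z) = z² - 6*z
(u(L) + 36)² = (-2*(-6 - 2) + 36)² = (-2*(-8) + 36)² = (16 + 36)² = 52² = 2704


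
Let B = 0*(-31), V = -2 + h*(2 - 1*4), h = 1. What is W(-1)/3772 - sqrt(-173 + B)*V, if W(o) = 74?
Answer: 37/1886 + 4*I*sqrt(173) ≈ 0.019618 + 52.612*I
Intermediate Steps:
V = -4 (V = -2 + 1*(2 - 1*4) = -2 + 1*(2 - 4) = -2 + 1*(-2) = -2 - 2 = -4)
B = 0
W(-1)/3772 - sqrt(-173 + B)*V = 74/3772 - sqrt(-173 + 0)*(-4) = 74*(1/3772) - sqrt(-173)*(-4) = 37/1886 - I*sqrt(173)*(-4) = 37/1886 - (-4)*I*sqrt(173) = 37/1886 + 4*I*sqrt(173)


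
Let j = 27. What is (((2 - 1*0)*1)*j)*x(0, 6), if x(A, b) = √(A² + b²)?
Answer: 324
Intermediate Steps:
(((2 - 1*0)*1)*j)*x(0, 6) = (((2 - 1*0)*1)*27)*√(0² + 6²) = (((2 + 0)*1)*27)*√(0 + 36) = ((2*1)*27)*√36 = (2*27)*6 = 54*6 = 324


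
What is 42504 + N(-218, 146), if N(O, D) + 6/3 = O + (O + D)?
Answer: 42212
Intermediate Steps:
N(O, D) = -2 + D + 2*O (N(O, D) = -2 + (O + (O + D)) = -2 + (O + (D + O)) = -2 + (D + 2*O) = -2 + D + 2*O)
42504 + N(-218, 146) = 42504 + (-2 + 146 + 2*(-218)) = 42504 + (-2 + 146 - 436) = 42504 - 292 = 42212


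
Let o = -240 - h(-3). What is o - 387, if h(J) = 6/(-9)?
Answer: -1879/3 ≈ -626.33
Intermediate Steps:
h(J) = -⅔ (h(J) = 6*(-⅑) = -⅔)
o = -718/3 (o = -240 - 1*(-⅔) = -240 + ⅔ = -718/3 ≈ -239.33)
o - 387 = -718/3 - 387 = -1879/3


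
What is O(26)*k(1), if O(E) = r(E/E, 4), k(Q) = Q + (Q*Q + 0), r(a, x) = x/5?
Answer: 8/5 ≈ 1.6000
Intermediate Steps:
r(a, x) = x/5 (r(a, x) = x*(⅕) = x/5)
k(Q) = Q + Q² (k(Q) = Q + (Q² + 0) = Q + Q²)
O(E) = ⅘ (O(E) = (⅕)*4 = ⅘)
O(26)*k(1) = 4*(1*(1 + 1))/5 = 4*(1*2)/5 = (⅘)*2 = 8/5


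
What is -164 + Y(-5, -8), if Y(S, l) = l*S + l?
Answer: -132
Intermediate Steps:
Y(S, l) = l + S*l (Y(S, l) = S*l + l = l + S*l)
-164 + Y(-5, -8) = -164 - 8*(1 - 5) = -164 - 8*(-4) = -164 + 32 = -132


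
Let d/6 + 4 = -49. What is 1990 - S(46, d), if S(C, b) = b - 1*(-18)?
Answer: 2290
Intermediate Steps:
d = -318 (d = -24 + 6*(-49) = -24 - 294 = -318)
S(C, b) = 18 + b (S(C, b) = b + 18 = 18 + b)
1990 - S(46, d) = 1990 - (18 - 318) = 1990 - 1*(-300) = 1990 + 300 = 2290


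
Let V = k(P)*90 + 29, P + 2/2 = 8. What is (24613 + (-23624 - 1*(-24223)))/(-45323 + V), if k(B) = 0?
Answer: -4202/7549 ≈ -0.55663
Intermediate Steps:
P = 7 (P = -1 + 8 = 7)
V = 29 (V = 0*90 + 29 = 0 + 29 = 29)
(24613 + (-23624 - 1*(-24223)))/(-45323 + V) = (24613 + (-23624 - 1*(-24223)))/(-45323 + 29) = (24613 + (-23624 + 24223))/(-45294) = (24613 + 599)*(-1/45294) = 25212*(-1/45294) = -4202/7549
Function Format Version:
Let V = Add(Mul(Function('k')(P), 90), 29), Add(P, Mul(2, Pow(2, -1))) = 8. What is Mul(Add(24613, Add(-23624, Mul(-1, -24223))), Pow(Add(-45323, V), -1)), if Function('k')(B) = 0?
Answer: Rational(-4202, 7549) ≈ -0.55663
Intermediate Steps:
P = 7 (P = Add(-1, 8) = 7)
V = 29 (V = Add(Mul(0, 90), 29) = Add(0, 29) = 29)
Mul(Add(24613, Add(-23624, Mul(-1, -24223))), Pow(Add(-45323, V), -1)) = Mul(Add(24613, Add(-23624, Mul(-1, -24223))), Pow(Add(-45323, 29), -1)) = Mul(Add(24613, Add(-23624, 24223)), Pow(-45294, -1)) = Mul(Add(24613, 599), Rational(-1, 45294)) = Mul(25212, Rational(-1, 45294)) = Rational(-4202, 7549)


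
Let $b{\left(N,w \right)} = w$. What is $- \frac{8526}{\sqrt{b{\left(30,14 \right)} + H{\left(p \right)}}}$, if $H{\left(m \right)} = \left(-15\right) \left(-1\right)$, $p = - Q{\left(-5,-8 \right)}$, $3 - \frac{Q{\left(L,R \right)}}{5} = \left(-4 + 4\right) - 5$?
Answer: $- 294 \sqrt{29} \approx -1583.2$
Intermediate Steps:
$Q{\left(L,R \right)} = 40$ ($Q{\left(L,R \right)} = 15 - 5 \left(\left(-4 + 4\right) - 5\right) = 15 - 5 \left(0 - 5\right) = 15 - -25 = 15 + 25 = 40$)
$p = -40$ ($p = \left(-1\right) 40 = -40$)
$H{\left(m \right)} = 15$
$- \frac{8526}{\sqrt{b{\left(30,14 \right)} + H{\left(p \right)}}} = - \frac{8526}{\sqrt{14 + 15}} = - \frac{8526}{\sqrt{29}} = - 8526 \frac{\sqrt{29}}{29} = - 294 \sqrt{29}$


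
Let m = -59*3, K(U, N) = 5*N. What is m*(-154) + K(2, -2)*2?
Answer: 27238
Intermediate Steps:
m = -177
m*(-154) + K(2, -2)*2 = -177*(-154) + (5*(-2))*2 = 27258 - 10*2 = 27258 - 20 = 27238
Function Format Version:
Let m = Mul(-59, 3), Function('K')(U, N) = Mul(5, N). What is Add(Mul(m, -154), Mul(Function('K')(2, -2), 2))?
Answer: 27238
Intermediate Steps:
m = -177
Add(Mul(m, -154), Mul(Function('K')(2, -2), 2)) = Add(Mul(-177, -154), Mul(Mul(5, -2), 2)) = Add(27258, Mul(-10, 2)) = Add(27258, -20) = 27238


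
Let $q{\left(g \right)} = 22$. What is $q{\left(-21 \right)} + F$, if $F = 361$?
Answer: $383$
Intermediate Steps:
$q{\left(-21 \right)} + F = 22 + 361 = 383$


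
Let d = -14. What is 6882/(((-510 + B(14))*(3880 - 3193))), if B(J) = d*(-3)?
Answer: -1147/53586 ≈ -0.021405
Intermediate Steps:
B(J) = 42 (B(J) = -14*(-3) = 42)
6882/(((-510 + B(14))*(3880 - 3193))) = 6882/(((-510 + 42)*(3880 - 3193))) = 6882/((-468*687)) = 6882/(-321516) = 6882*(-1/321516) = -1147/53586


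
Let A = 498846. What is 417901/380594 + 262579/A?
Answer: 77101058543/47464448631 ≈ 1.6244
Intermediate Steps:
417901/380594 + 262579/A = 417901/380594 + 262579/498846 = 77101058543/47464448631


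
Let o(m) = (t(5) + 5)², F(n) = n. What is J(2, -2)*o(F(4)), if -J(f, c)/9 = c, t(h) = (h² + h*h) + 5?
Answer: 64800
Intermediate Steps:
t(h) = 5 + 2*h² (t(h) = (h² + h²) + 5 = 2*h² + 5 = 5 + 2*h²)
J(f, c) = -9*c
o(m) = 3600 (o(m) = ((5 + 2*5²) + 5)² = ((5 + 2*25) + 5)² = ((5 + 50) + 5)² = (55 + 5)² = 60² = 3600)
J(2, -2)*o(F(4)) = -9*(-2)*3600 = 18*3600 = 64800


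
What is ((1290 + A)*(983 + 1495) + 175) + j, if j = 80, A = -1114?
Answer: 436383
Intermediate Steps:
((1290 + A)*(983 + 1495) + 175) + j = ((1290 - 1114)*(983 + 1495) + 175) + 80 = (176*2478 + 175) + 80 = (436128 + 175) + 80 = 436303 + 80 = 436383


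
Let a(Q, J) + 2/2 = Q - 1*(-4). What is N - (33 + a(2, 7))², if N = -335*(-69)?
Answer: 21671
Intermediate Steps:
N = 23115
a(Q, J) = 3 + Q (a(Q, J) = -1 + (Q - 1*(-4)) = -1 + (Q + 4) = -1 + (4 + Q) = 3 + Q)
N - (33 + a(2, 7))² = 23115 - (33 + (3 + 2))² = 23115 - (33 + 5)² = 23115 - 1*38² = 23115 - 1*1444 = 23115 - 1444 = 21671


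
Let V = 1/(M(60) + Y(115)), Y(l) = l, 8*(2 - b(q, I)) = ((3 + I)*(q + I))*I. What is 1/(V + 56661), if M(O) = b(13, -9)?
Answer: 90/5099491 ≈ 1.7649e-5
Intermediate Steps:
b(q, I) = 2 - I*(3 + I)*(I + q)/8 (b(q, I) = 2 - (3 + I)*(q + I)*I/8 = 2 - (3 + I)*(I + q)*I/8 = 2 - I*(3 + I)*(I + q)/8)
M(O) = -25 (M(O) = 2 - 3/8*(-9)² - ⅛*(-9)³ - 3/8*(-9)*13 - ⅛*13*(-9)² = 2 - 3/8*81 - ⅛*(-729) + 351/8 - ⅛*13*81 = 2 - 243/8 + 729/8 + 351/8 - 1053/8 = -25)
V = 1/90 (V = 1/(-25 + 115) = 1/90 ≈ 0.011111)
1/(V + 56661) = 1/(1/90 + 56661) = 1/(5099491/90) = 90/5099491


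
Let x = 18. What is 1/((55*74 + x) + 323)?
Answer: 1/4411 ≈ 0.00022671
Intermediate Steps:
1/((55*74 + x) + 323) = 1/((55*74 + 18) + 323) = 1/((4070 + 18) + 323) = 1/(4088 + 323) = 1/4411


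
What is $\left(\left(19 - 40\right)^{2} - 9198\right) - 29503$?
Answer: $-38260$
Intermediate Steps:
$\left(\left(19 - 40\right)^{2} - 9198\right) - 29503 = \left(\left(-21\right)^{2} - 9198\right) - 29503 = \left(441 - 9198\right) - 29503 = -8757 - 29503 = -38260$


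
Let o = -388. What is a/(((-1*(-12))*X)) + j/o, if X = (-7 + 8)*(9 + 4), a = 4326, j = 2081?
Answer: 112821/5044 ≈ 22.367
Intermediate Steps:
X = 13 (X = 1*13 = 13)
a/(((-1*(-12))*X)) + j/o = 4326/((-1*(-12)*13)) + 2081/(-388) = 4326/((12*13)) + 2081*(-1/388) = 4326/156 - 2081/388 = 4326*(1/156) - 2081/388 = 721/26 - 2081/388 = 112821/5044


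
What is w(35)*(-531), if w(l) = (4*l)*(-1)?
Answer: 74340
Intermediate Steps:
w(l) = -4*l
w(35)*(-531) = -4*35*(-531) = -140*(-531) = 74340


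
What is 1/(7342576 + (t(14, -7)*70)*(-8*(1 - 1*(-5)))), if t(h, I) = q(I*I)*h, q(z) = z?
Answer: 1/5037616 ≈ 1.9851e-7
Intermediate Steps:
t(h, I) = h*I² (t(h, I) = (I*I)*h = I²*h = h*I²)
1/(7342576 + (t(14, -7)*70)*(-8*(1 - 1*(-5)))) = 1/(7342576 + ((14*(-7)²)*70)*(-8*(1 - 1*(-5)))) = 1/(7342576 + ((14*49)*70)*(-8*(1 + 5))) = 1/(7342576 + (686*70)*(-8*6)) = 1/(7342576 + 48020*(-48)) = 1/(7342576 - 2304960) = 1/5037616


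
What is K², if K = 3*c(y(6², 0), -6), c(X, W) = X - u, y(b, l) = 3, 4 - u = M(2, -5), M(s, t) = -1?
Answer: 36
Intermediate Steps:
u = 5 (u = 4 - 1*(-1) = 4 + 1 = 5)
c(X, W) = -5 + X (c(X, W) = X - 1*5 = X - 5 = -5 + X)
K = -6 (K = 3*(-5 + 3) = 3*(-2) = -6)
K² = (-6)² = 36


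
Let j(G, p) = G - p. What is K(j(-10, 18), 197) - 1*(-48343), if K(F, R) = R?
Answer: 48540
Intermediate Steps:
K(j(-10, 18), 197) - 1*(-48343) = 197 - 1*(-48343) = 197 + 48343 = 48540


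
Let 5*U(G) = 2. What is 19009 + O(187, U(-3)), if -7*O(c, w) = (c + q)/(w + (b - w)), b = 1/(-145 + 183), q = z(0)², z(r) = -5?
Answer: 125007/7 ≈ 17858.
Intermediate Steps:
q = 25 (q = (-5)² = 25)
b = 1/38 ≈ 0.026316
U(G) = ⅖ (U(G) = (⅕)*2 = ⅖)
O(c, w) = -950/7 - 38*c/7 (O(c, w) = -(c + 25)/(7*(w + (1/38 - w))) = -(25 + c)/(7*1/38) = -(25 + c)*38/7 = -(950 + 38*c)/7 = -950/7 - 38*c/7)
19009 + O(187, U(-3)) = 19009 + (-950/7 - 38/7*187) = 19009 + (-950/7 - 7106/7) = 19009 - 8056/7 = 125007/7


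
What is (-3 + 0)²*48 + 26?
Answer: 458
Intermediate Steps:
(-3 + 0)²*48 + 26 = (-3)²*48 + 26 = 9*48 + 26 = 432 + 26 = 458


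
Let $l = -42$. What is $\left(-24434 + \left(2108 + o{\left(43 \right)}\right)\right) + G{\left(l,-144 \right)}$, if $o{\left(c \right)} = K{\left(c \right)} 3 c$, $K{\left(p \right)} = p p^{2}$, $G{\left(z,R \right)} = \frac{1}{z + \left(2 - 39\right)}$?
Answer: $\frac{808492082}{79} \approx 1.0234 \cdot 10^{7}$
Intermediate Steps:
$G{\left(z,R \right)} = \frac{1}{-37 + z}$ ($G{\left(z,R \right)} = \frac{1}{z - 37} = \frac{1}{-37 + z}$)
$K{\left(p \right)} = p^{3}$
$o{\left(c \right)} = 3 c^{4}$ ($o{\left(c \right)} = c^{3} \cdot 3 c = 3 c^{3} c = 3 c^{4}$)
$\left(-24434 + \left(2108 + o{\left(43 \right)}\right)\right) + G{\left(l,-144 \right)} = \left(-24434 + \left(2108 + 3 \cdot 43^{4}\right)\right) + \frac{1}{-37 - 42} = \left(-24434 + \left(2108 + 3 \cdot 3418801\right)\right) + \frac{1}{-79} = \left(-24434 + \left(2108 + 10256403\right)\right) - \frac{1}{79} = \left(-24434 + 10258511\right) - \frac{1}{79} = 10234077 - \frac{1}{79} = \frac{808492082}{79}$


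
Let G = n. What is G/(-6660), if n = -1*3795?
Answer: 253/444 ≈ 0.56982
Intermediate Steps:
n = -3795
G = -3795
G/(-6660) = -3795/(-6660) = -3795*(-1/6660) = 253/444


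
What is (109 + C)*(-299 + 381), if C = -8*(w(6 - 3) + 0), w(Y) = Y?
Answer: 6970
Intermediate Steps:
C = -24 (C = -8*((6 - 3) + 0) = -8*(3 + 0) = -8*3 = -24)
(109 + C)*(-299 + 381) = (109 - 24)*(-299 + 381) = 85*82 = 6970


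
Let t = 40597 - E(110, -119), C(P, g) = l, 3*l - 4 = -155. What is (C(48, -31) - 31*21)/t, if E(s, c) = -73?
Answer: -1052/61005 ≈ -0.017244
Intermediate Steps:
l = -151/3 (l = 4/3 + (⅓)*(-155) = 4/3 - 155/3 = -151/3 ≈ -50.333)
C(P, g) = -151/3
t = 40670 (t = 40597 - 1*(-73) = 40597 + 73 = 40670)
(C(48, -31) - 31*21)/t = (-151/3 - 31*21)/40670 = (-151/3 - 651)*(1/40670) = -2104/3*1/40670 = -1052/61005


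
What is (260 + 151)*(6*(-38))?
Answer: -93708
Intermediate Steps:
(260 + 151)*(6*(-38)) = 411*(-228) = -93708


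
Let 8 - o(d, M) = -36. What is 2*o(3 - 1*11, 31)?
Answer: 88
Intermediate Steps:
o(d, M) = 44 (o(d, M) = 8 - 1*(-36) = 8 + 36 = 44)
2*o(3 - 1*11, 31) = 2*44 = 88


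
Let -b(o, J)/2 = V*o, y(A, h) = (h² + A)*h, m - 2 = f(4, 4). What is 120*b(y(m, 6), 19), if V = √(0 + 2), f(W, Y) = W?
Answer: -60480*√2 ≈ -85532.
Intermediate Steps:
m = 6 (m = 2 + 4 = 6)
V = √2 ≈ 1.4142
y(A, h) = h*(A + h²) (y(A, h) = (A + h²)*h = h*(A + h²))
b(o, J) = -2*o*√2 (b(o, J) = -2*√2*o = -2*o*√2)
120*b(y(m, 6), 19) = 120*(-2*6*(6 + 6²)*√2) = 120*(-2*6*(6 + 36)*√2) = 120*(-2*6*42*√2) = 120*(-2*252*√2) = 120*(-504*√2) = -60480*√2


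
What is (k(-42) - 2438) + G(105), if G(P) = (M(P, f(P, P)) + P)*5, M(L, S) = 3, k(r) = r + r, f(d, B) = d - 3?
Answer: -1982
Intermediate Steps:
f(d, B) = -3 + d
k(r) = 2*r
G(P) = 15 + 5*P (G(P) = (3 + P)*5 = 15 + 5*P)
(k(-42) - 2438) + G(105) = (2*(-42) - 2438) + (15 + 5*105) = (-84 - 2438) + (15 + 525) = -2522 + 540 = -1982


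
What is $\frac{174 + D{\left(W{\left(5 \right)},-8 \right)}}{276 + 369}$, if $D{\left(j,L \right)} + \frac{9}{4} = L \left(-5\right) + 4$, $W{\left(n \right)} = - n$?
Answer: $\frac{863}{2580} \approx 0.3345$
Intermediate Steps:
$D{\left(j,L \right)} = \frac{7}{4} - 5 L$ ($D{\left(j,L \right)} = - \frac{9}{4} + \left(L \left(-5\right) + 4\right) = - \frac{9}{4} - \left(-4 + 5 L\right) = \frac{7}{4} - 5 L$)
$\frac{174 + D{\left(W{\left(5 \right)},-8 \right)}}{276 + 369} = \frac{174 + \left(\frac{7}{4} - -40\right)}{276 + 369} = \frac{174 + \left(\frac{7}{4} + 40\right)}{645} = \left(174 + \frac{167}{4}\right) \frac{1}{645} = \frac{863}{4} \cdot \frac{1}{645} = \frac{863}{2580}$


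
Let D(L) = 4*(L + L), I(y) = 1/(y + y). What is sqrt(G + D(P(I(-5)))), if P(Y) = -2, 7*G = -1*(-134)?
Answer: sqrt(154)/7 ≈ 1.7728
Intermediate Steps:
I(y) = 1/(2*y)
G = 134/7 (G = (-1*(-134))/7 = (1/7)*134 = 134/7 ≈ 19.143)
D(L) = 8*L (D(L) = 4*(2*L) = 8*L)
sqrt(G + D(P(I(-5)))) = sqrt(134/7 + 8*(-2)) = sqrt(134/7 - 16) = sqrt(22/7) = sqrt(154)/7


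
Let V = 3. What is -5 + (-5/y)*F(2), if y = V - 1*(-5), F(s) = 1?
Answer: -45/8 ≈ -5.6250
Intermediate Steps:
y = 8 (y = 3 - 1*(-5) = 3 + 5 = 8)
-5 + (-5/y)*F(2) = -5 + (-5/8)*1 = -5 + ((⅛)*(-5))*1 = -5 - 5/8*1 = -5 - 5/8 = -45/8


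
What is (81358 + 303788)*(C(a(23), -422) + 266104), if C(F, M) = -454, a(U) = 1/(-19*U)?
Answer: 102314034900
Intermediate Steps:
a(U) = -1/(19*U)
(81358 + 303788)*(C(a(23), -422) + 266104) = (81358 + 303788)*(-454 + 266104) = 385146*265650 = 102314034900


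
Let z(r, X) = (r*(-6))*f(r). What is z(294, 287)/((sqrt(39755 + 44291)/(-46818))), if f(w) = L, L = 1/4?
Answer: 10323369*sqrt(84046)/42023 ≈ 71219.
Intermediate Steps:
L = 1/4 ≈ 0.25000
f(w) = 1/4
z(r, X) = -3*r/2 (z(r, X) = (r*(-6))*(1/4) = -6*r*(1/4) = -3*r/2)
z(294, 287)/((sqrt(39755 + 44291)/(-46818))) = (-3/2*294)/((sqrt(39755 + 44291)/(-46818))) = -441*(-23409*sqrt(84046)/42023) = -(-10323369)*sqrt(84046)/42023 = 10323369*sqrt(84046)/42023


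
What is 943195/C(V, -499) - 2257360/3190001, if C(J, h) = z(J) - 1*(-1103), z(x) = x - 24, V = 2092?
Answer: 3001634904635/10115493171 ≈ 296.74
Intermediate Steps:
z(x) = -24 + x
C(J, h) = 1079 + J (C(J, h) = (-24 + J) - 1*(-1103) = (-24 + J) + 1103 = 1079 + J)
943195/C(V, -499) - 2257360/3190001 = 943195/(1079 + 2092) - 2257360/3190001 = 943195/3171 - 2257360*1/3190001 = 943195*(1/3171) - 2257360/3190001 = 943195/3171 - 2257360/3190001 = 3001634904635/10115493171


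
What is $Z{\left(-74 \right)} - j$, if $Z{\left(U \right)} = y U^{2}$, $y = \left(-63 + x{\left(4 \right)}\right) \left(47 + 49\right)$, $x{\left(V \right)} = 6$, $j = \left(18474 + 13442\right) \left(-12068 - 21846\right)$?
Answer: $1052434552$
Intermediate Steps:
$j = -1082399224$ ($j = 31916 \left(-33914\right) = -1082399224$)
$y = -5472$ ($y = \left(-63 + 6\right) \left(47 + 49\right) = \left(-57\right) 96 = -5472$)
$Z{\left(U \right)} = - 5472 U^{2}$
$Z{\left(-74 \right)} - j = - 5472 \left(-74\right)^{2} - -1082399224 = \left(-5472\right) 5476 + 1082399224 = -29964672 + 1082399224 = 1052434552$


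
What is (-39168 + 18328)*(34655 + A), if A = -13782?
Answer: -434993320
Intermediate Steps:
(-39168 + 18328)*(34655 + A) = (-39168 + 18328)*(34655 - 13782) = -20840*20873 = -434993320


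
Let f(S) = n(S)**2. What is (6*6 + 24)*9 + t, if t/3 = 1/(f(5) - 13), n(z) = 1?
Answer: 2159/4 ≈ 539.75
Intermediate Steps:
f(S) = 1 (f(S) = 1**2 = 1)
t = -1/4 (t = 3/(1 - 13) = 3/(-12) = 3*(-1/12) = -1/4 ≈ -0.25000)
(6*6 + 24)*9 + t = (6*6 + 24)*9 - 1/4 = (36 + 24)*9 - 1/4 = 60*9 - 1/4 = 540 - 1/4 = 2159/4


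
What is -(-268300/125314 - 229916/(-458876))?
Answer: 11788092147/7187948383 ≈ 1.6400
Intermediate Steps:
-(-268300/125314 - 229916/(-458876)) = -(-268300*1/125314 - 229916*(-1/458876)) = -(-134150/62657 + 57479/114719) = -1*(-11788092147/7187948383) = 11788092147/7187948383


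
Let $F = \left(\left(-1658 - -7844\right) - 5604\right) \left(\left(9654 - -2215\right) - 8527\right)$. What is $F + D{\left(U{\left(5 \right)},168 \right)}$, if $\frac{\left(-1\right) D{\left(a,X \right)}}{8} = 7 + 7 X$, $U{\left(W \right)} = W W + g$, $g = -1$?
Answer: $1935580$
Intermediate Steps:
$U{\left(W \right)} = -1 + W^{2}$ ($U{\left(W \right)} = W W - 1 = W^{2} - 1 = -1 + W^{2}$)
$D{\left(a,X \right)} = -56 - 56 X$ ($D{\left(a,X \right)} = - 8 \left(7 + 7 X\right) = -56 - 56 X$)
$F = 1945044$ ($F = \left(\left(-1658 + 7844\right) - 5604\right) \left(\left(9654 + 2215\right) - 8527\right) = \left(6186 - 5604\right) \left(11869 - 8527\right) = 582 \cdot 3342 = 1945044$)
$F + D{\left(U{\left(5 \right)},168 \right)} = 1945044 - 9464 = 1935580$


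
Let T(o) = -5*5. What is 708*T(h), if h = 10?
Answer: -17700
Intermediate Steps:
T(o) = -25
708*T(h) = 708*(-25) = -17700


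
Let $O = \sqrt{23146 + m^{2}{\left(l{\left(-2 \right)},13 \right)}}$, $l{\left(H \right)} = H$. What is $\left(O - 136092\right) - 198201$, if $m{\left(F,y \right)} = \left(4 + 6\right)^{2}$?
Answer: $-334293 + \sqrt{33146} \approx -3.3411 \cdot 10^{5}$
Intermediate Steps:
$m{\left(F,y \right)} = 100$ ($m{\left(F,y \right)} = 10^{2} = 100$)
$O = \sqrt{33146}$ ($O = \sqrt{23146 + 100^{2}} = \sqrt{23146 + 10000} = \sqrt{33146} \approx 182.06$)
$\left(O - 136092\right) - 198201 = \left(\sqrt{33146} - 136092\right) - 198201 = \left(-136092 + \sqrt{33146}\right) - 198201 = -334293 + \sqrt{33146}$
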